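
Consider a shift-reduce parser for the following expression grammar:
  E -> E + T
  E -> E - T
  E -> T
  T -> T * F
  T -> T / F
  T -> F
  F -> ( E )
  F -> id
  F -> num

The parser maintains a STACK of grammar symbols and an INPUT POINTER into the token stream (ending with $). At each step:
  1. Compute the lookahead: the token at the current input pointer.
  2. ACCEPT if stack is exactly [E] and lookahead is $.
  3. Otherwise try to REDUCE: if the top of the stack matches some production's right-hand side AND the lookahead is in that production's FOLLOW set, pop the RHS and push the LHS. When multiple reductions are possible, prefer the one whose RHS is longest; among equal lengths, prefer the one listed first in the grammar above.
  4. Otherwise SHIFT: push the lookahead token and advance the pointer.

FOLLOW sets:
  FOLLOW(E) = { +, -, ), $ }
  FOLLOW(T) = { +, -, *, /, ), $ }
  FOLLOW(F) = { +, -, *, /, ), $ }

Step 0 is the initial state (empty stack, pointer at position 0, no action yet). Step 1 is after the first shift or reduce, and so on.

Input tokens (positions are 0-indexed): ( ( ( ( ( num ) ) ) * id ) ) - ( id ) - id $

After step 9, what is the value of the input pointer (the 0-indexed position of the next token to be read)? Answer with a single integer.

Step 1: shift (. Stack=[(] ptr=1 lookahead=( remaining=[( ( ( ( num ) ) ) * id ) ) - ( id ) - id $]
Step 2: shift (. Stack=[( (] ptr=2 lookahead=( remaining=[( ( ( num ) ) ) * id ) ) - ( id ) - id $]
Step 3: shift (. Stack=[( ( (] ptr=3 lookahead=( remaining=[( ( num ) ) ) * id ) ) - ( id ) - id $]
Step 4: shift (. Stack=[( ( ( (] ptr=4 lookahead=( remaining=[( num ) ) ) * id ) ) - ( id ) - id $]
Step 5: shift (. Stack=[( ( ( ( (] ptr=5 lookahead=num remaining=[num ) ) ) * id ) ) - ( id ) - id $]
Step 6: shift num. Stack=[( ( ( ( ( num] ptr=6 lookahead=) remaining=[) ) ) * id ) ) - ( id ) - id $]
Step 7: reduce F->num. Stack=[( ( ( ( ( F] ptr=6 lookahead=) remaining=[) ) ) * id ) ) - ( id ) - id $]
Step 8: reduce T->F. Stack=[( ( ( ( ( T] ptr=6 lookahead=) remaining=[) ) ) * id ) ) - ( id ) - id $]
Step 9: reduce E->T. Stack=[( ( ( ( ( E] ptr=6 lookahead=) remaining=[) ) ) * id ) ) - ( id ) - id $]

Answer: 6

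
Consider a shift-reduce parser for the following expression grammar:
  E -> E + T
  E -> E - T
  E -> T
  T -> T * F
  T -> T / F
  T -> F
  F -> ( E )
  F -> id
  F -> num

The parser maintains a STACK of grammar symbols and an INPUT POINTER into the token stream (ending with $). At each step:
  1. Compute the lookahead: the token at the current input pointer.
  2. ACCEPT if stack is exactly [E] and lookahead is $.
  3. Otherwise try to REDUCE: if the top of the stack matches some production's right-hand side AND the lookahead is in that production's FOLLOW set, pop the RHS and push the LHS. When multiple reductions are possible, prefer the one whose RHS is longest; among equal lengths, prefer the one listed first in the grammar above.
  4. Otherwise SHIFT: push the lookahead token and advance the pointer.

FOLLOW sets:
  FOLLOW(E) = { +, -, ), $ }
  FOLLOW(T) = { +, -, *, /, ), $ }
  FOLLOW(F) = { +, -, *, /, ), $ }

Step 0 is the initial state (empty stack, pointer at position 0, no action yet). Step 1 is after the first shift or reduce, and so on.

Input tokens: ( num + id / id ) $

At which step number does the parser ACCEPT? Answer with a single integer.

Step 1: shift (. Stack=[(] ptr=1 lookahead=num remaining=[num + id / id ) $]
Step 2: shift num. Stack=[( num] ptr=2 lookahead=+ remaining=[+ id / id ) $]
Step 3: reduce F->num. Stack=[( F] ptr=2 lookahead=+ remaining=[+ id / id ) $]
Step 4: reduce T->F. Stack=[( T] ptr=2 lookahead=+ remaining=[+ id / id ) $]
Step 5: reduce E->T. Stack=[( E] ptr=2 lookahead=+ remaining=[+ id / id ) $]
Step 6: shift +. Stack=[( E +] ptr=3 lookahead=id remaining=[id / id ) $]
Step 7: shift id. Stack=[( E + id] ptr=4 lookahead=/ remaining=[/ id ) $]
Step 8: reduce F->id. Stack=[( E + F] ptr=4 lookahead=/ remaining=[/ id ) $]
Step 9: reduce T->F. Stack=[( E + T] ptr=4 lookahead=/ remaining=[/ id ) $]
Step 10: shift /. Stack=[( E + T /] ptr=5 lookahead=id remaining=[id ) $]
Step 11: shift id. Stack=[( E + T / id] ptr=6 lookahead=) remaining=[) $]
Step 12: reduce F->id. Stack=[( E + T / F] ptr=6 lookahead=) remaining=[) $]
Step 13: reduce T->T / F. Stack=[( E + T] ptr=6 lookahead=) remaining=[) $]
Step 14: reduce E->E + T. Stack=[( E] ptr=6 lookahead=) remaining=[) $]
Step 15: shift ). Stack=[( E )] ptr=7 lookahead=$ remaining=[$]
Step 16: reduce F->( E ). Stack=[F] ptr=7 lookahead=$ remaining=[$]
Step 17: reduce T->F. Stack=[T] ptr=7 lookahead=$ remaining=[$]
Step 18: reduce E->T. Stack=[E] ptr=7 lookahead=$ remaining=[$]
Step 19: accept. Stack=[E] ptr=7 lookahead=$ remaining=[$]

Answer: 19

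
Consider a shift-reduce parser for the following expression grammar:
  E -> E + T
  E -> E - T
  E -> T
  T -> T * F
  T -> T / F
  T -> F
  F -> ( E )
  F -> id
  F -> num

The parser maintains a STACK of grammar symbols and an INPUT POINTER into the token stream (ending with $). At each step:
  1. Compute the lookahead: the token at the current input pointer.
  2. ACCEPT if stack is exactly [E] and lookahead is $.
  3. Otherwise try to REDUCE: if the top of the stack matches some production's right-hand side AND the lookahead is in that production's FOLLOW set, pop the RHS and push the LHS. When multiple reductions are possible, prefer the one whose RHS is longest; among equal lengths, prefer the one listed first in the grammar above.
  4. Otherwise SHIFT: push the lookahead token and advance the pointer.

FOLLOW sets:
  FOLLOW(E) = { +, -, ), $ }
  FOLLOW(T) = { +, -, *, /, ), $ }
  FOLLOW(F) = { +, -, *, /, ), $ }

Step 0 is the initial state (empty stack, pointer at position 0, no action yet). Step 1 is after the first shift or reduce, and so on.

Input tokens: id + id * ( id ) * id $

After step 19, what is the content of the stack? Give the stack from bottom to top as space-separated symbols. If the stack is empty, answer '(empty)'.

Step 1: shift id. Stack=[id] ptr=1 lookahead=+ remaining=[+ id * ( id ) * id $]
Step 2: reduce F->id. Stack=[F] ptr=1 lookahead=+ remaining=[+ id * ( id ) * id $]
Step 3: reduce T->F. Stack=[T] ptr=1 lookahead=+ remaining=[+ id * ( id ) * id $]
Step 4: reduce E->T. Stack=[E] ptr=1 lookahead=+ remaining=[+ id * ( id ) * id $]
Step 5: shift +. Stack=[E +] ptr=2 lookahead=id remaining=[id * ( id ) * id $]
Step 6: shift id. Stack=[E + id] ptr=3 lookahead=* remaining=[* ( id ) * id $]
Step 7: reduce F->id. Stack=[E + F] ptr=3 lookahead=* remaining=[* ( id ) * id $]
Step 8: reduce T->F. Stack=[E + T] ptr=3 lookahead=* remaining=[* ( id ) * id $]
Step 9: shift *. Stack=[E + T *] ptr=4 lookahead=( remaining=[( id ) * id $]
Step 10: shift (. Stack=[E + T * (] ptr=5 lookahead=id remaining=[id ) * id $]
Step 11: shift id. Stack=[E + T * ( id] ptr=6 lookahead=) remaining=[) * id $]
Step 12: reduce F->id. Stack=[E + T * ( F] ptr=6 lookahead=) remaining=[) * id $]
Step 13: reduce T->F. Stack=[E + T * ( T] ptr=6 lookahead=) remaining=[) * id $]
Step 14: reduce E->T. Stack=[E + T * ( E] ptr=6 lookahead=) remaining=[) * id $]
Step 15: shift ). Stack=[E + T * ( E )] ptr=7 lookahead=* remaining=[* id $]
Step 16: reduce F->( E ). Stack=[E + T * F] ptr=7 lookahead=* remaining=[* id $]
Step 17: reduce T->T * F. Stack=[E + T] ptr=7 lookahead=* remaining=[* id $]
Step 18: shift *. Stack=[E + T *] ptr=8 lookahead=id remaining=[id $]
Step 19: shift id. Stack=[E + T * id] ptr=9 lookahead=$ remaining=[$]

Answer: E + T * id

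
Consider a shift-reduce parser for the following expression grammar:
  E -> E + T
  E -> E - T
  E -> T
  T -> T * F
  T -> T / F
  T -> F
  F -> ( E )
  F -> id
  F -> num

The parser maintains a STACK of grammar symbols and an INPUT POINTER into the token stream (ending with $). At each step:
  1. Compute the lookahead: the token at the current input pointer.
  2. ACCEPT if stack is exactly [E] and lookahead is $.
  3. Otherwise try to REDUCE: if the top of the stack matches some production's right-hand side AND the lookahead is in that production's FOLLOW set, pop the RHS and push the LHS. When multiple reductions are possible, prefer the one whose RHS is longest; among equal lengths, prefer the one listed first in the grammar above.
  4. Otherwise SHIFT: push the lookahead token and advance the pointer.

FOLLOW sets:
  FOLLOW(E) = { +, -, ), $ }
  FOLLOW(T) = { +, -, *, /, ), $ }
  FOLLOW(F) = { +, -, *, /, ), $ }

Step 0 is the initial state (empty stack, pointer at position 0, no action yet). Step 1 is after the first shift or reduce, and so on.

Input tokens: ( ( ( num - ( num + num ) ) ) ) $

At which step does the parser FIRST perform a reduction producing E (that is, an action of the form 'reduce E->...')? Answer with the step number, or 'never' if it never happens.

Step 1: shift (. Stack=[(] ptr=1 lookahead=( remaining=[( ( num - ( num + num ) ) ) ) $]
Step 2: shift (. Stack=[( (] ptr=2 lookahead=( remaining=[( num - ( num + num ) ) ) ) $]
Step 3: shift (. Stack=[( ( (] ptr=3 lookahead=num remaining=[num - ( num + num ) ) ) ) $]
Step 4: shift num. Stack=[( ( ( num] ptr=4 lookahead=- remaining=[- ( num + num ) ) ) ) $]
Step 5: reduce F->num. Stack=[( ( ( F] ptr=4 lookahead=- remaining=[- ( num + num ) ) ) ) $]
Step 6: reduce T->F. Stack=[( ( ( T] ptr=4 lookahead=- remaining=[- ( num + num ) ) ) ) $]
Step 7: reduce E->T. Stack=[( ( ( E] ptr=4 lookahead=- remaining=[- ( num + num ) ) ) ) $]

Answer: 7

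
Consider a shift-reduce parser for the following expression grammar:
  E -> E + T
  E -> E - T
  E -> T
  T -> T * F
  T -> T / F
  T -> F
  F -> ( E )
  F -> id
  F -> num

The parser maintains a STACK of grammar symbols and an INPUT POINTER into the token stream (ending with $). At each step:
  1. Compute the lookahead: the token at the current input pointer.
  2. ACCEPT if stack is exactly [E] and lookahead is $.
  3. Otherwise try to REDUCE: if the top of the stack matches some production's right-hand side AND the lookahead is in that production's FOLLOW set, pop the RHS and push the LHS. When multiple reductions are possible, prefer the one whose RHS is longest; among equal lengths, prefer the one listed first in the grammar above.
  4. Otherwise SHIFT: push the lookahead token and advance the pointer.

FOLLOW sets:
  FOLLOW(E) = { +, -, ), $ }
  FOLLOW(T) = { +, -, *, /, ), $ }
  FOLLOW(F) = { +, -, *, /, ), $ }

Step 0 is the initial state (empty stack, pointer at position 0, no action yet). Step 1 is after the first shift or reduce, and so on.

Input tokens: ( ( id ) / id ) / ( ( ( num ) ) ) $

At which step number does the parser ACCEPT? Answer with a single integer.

Answer: 38

Derivation:
Step 1: shift (. Stack=[(] ptr=1 lookahead=( remaining=[( id ) / id ) / ( ( ( num ) ) ) $]
Step 2: shift (. Stack=[( (] ptr=2 lookahead=id remaining=[id ) / id ) / ( ( ( num ) ) ) $]
Step 3: shift id. Stack=[( ( id] ptr=3 lookahead=) remaining=[) / id ) / ( ( ( num ) ) ) $]
Step 4: reduce F->id. Stack=[( ( F] ptr=3 lookahead=) remaining=[) / id ) / ( ( ( num ) ) ) $]
Step 5: reduce T->F. Stack=[( ( T] ptr=3 lookahead=) remaining=[) / id ) / ( ( ( num ) ) ) $]
Step 6: reduce E->T. Stack=[( ( E] ptr=3 lookahead=) remaining=[) / id ) / ( ( ( num ) ) ) $]
Step 7: shift ). Stack=[( ( E )] ptr=4 lookahead=/ remaining=[/ id ) / ( ( ( num ) ) ) $]
Step 8: reduce F->( E ). Stack=[( F] ptr=4 lookahead=/ remaining=[/ id ) / ( ( ( num ) ) ) $]
Step 9: reduce T->F. Stack=[( T] ptr=4 lookahead=/ remaining=[/ id ) / ( ( ( num ) ) ) $]
Step 10: shift /. Stack=[( T /] ptr=5 lookahead=id remaining=[id ) / ( ( ( num ) ) ) $]
Step 11: shift id. Stack=[( T / id] ptr=6 lookahead=) remaining=[) / ( ( ( num ) ) ) $]
Step 12: reduce F->id. Stack=[( T / F] ptr=6 lookahead=) remaining=[) / ( ( ( num ) ) ) $]
Step 13: reduce T->T / F. Stack=[( T] ptr=6 lookahead=) remaining=[) / ( ( ( num ) ) ) $]
Step 14: reduce E->T. Stack=[( E] ptr=6 lookahead=) remaining=[) / ( ( ( num ) ) ) $]
Step 15: shift ). Stack=[( E )] ptr=7 lookahead=/ remaining=[/ ( ( ( num ) ) ) $]
Step 16: reduce F->( E ). Stack=[F] ptr=7 lookahead=/ remaining=[/ ( ( ( num ) ) ) $]
Step 17: reduce T->F. Stack=[T] ptr=7 lookahead=/ remaining=[/ ( ( ( num ) ) ) $]
Step 18: shift /. Stack=[T /] ptr=8 lookahead=( remaining=[( ( ( num ) ) ) $]
Step 19: shift (. Stack=[T / (] ptr=9 lookahead=( remaining=[( ( num ) ) ) $]
Step 20: shift (. Stack=[T / ( (] ptr=10 lookahead=( remaining=[( num ) ) ) $]
Step 21: shift (. Stack=[T / ( ( (] ptr=11 lookahead=num remaining=[num ) ) ) $]
Step 22: shift num. Stack=[T / ( ( ( num] ptr=12 lookahead=) remaining=[) ) ) $]
Step 23: reduce F->num. Stack=[T / ( ( ( F] ptr=12 lookahead=) remaining=[) ) ) $]
Step 24: reduce T->F. Stack=[T / ( ( ( T] ptr=12 lookahead=) remaining=[) ) ) $]
Step 25: reduce E->T. Stack=[T / ( ( ( E] ptr=12 lookahead=) remaining=[) ) ) $]
Step 26: shift ). Stack=[T / ( ( ( E )] ptr=13 lookahead=) remaining=[) ) $]
Step 27: reduce F->( E ). Stack=[T / ( ( F] ptr=13 lookahead=) remaining=[) ) $]
Step 28: reduce T->F. Stack=[T / ( ( T] ptr=13 lookahead=) remaining=[) ) $]
Step 29: reduce E->T. Stack=[T / ( ( E] ptr=13 lookahead=) remaining=[) ) $]
Step 30: shift ). Stack=[T / ( ( E )] ptr=14 lookahead=) remaining=[) $]
Step 31: reduce F->( E ). Stack=[T / ( F] ptr=14 lookahead=) remaining=[) $]
Step 32: reduce T->F. Stack=[T / ( T] ptr=14 lookahead=) remaining=[) $]
Step 33: reduce E->T. Stack=[T / ( E] ptr=14 lookahead=) remaining=[) $]
Step 34: shift ). Stack=[T / ( E )] ptr=15 lookahead=$ remaining=[$]
Step 35: reduce F->( E ). Stack=[T / F] ptr=15 lookahead=$ remaining=[$]
Step 36: reduce T->T / F. Stack=[T] ptr=15 lookahead=$ remaining=[$]
Step 37: reduce E->T. Stack=[E] ptr=15 lookahead=$ remaining=[$]
Step 38: accept. Stack=[E] ptr=15 lookahead=$ remaining=[$]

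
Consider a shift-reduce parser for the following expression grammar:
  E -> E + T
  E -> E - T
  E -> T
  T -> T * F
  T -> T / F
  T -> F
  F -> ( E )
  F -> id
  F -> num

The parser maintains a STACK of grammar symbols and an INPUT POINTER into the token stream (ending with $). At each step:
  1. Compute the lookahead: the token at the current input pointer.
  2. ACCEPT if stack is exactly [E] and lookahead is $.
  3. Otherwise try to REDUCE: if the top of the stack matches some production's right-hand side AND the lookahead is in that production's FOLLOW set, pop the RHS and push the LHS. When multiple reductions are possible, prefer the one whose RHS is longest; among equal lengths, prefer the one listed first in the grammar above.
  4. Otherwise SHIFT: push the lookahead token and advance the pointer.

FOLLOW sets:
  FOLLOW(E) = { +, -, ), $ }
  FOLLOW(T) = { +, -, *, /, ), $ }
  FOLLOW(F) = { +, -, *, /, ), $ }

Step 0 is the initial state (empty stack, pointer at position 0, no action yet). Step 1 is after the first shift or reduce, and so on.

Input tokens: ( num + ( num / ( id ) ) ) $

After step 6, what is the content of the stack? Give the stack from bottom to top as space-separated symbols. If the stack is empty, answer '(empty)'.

Step 1: shift (. Stack=[(] ptr=1 lookahead=num remaining=[num + ( num / ( id ) ) ) $]
Step 2: shift num. Stack=[( num] ptr=2 lookahead=+ remaining=[+ ( num / ( id ) ) ) $]
Step 3: reduce F->num. Stack=[( F] ptr=2 lookahead=+ remaining=[+ ( num / ( id ) ) ) $]
Step 4: reduce T->F. Stack=[( T] ptr=2 lookahead=+ remaining=[+ ( num / ( id ) ) ) $]
Step 5: reduce E->T. Stack=[( E] ptr=2 lookahead=+ remaining=[+ ( num / ( id ) ) ) $]
Step 6: shift +. Stack=[( E +] ptr=3 lookahead=( remaining=[( num / ( id ) ) ) $]

Answer: ( E +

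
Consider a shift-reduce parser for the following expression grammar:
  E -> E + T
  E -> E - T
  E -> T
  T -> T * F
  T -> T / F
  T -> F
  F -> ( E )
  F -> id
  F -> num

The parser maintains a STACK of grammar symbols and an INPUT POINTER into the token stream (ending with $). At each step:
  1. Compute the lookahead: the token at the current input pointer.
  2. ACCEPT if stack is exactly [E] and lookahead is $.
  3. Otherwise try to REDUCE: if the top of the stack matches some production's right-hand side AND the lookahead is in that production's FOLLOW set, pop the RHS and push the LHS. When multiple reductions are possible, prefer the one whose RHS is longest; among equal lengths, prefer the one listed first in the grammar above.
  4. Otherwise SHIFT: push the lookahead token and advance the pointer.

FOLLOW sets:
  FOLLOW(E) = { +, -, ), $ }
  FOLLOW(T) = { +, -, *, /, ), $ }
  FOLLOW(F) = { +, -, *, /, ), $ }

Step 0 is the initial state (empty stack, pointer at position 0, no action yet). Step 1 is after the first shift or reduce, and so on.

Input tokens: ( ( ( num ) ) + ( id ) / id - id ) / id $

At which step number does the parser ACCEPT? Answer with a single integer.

Answer: 43

Derivation:
Step 1: shift (. Stack=[(] ptr=1 lookahead=( remaining=[( ( num ) ) + ( id ) / id - id ) / id $]
Step 2: shift (. Stack=[( (] ptr=2 lookahead=( remaining=[( num ) ) + ( id ) / id - id ) / id $]
Step 3: shift (. Stack=[( ( (] ptr=3 lookahead=num remaining=[num ) ) + ( id ) / id - id ) / id $]
Step 4: shift num. Stack=[( ( ( num] ptr=4 lookahead=) remaining=[) ) + ( id ) / id - id ) / id $]
Step 5: reduce F->num. Stack=[( ( ( F] ptr=4 lookahead=) remaining=[) ) + ( id ) / id - id ) / id $]
Step 6: reduce T->F. Stack=[( ( ( T] ptr=4 lookahead=) remaining=[) ) + ( id ) / id - id ) / id $]
Step 7: reduce E->T. Stack=[( ( ( E] ptr=4 lookahead=) remaining=[) ) + ( id ) / id - id ) / id $]
Step 8: shift ). Stack=[( ( ( E )] ptr=5 lookahead=) remaining=[) + ( id ) / id - id ) / id $]
Step 9: reduce F->( E ). Stack=[( ( F] ptr=5 lookahead=) remaining=[) + ( id ) / id - id ) / id $]
Step 10: reduce T->F. Stack=[( ( T] ptr=5 lookahead=) remaining=[) + ( id ) / id - id ) / id $]
Step 11: reduce E->T. Stack=[( ( E] ptr=5 lookahead=) remaining=[) + ( id ) / id - id ) / id $]
Step 12: shift ). Stack=[( ( E )] ptr=6 lookahead=+ remaining=[+ ( id ) / id - id ) / id $]
Step 13: reduce F->( E ). Stack=[( F] ptr=6 lookahead=+ remaining=[+ ( id ) / id - id ) / id $]
Step 14: reduce T->F. Stack=[( T] ptr=6 lookahead=+ remaining=[+ ( id ) / id - id ) / id $]
Step 15: reduce E->T. Stack=[( E] ptr=6 lookahead=+ remaining=[+ ( id ) / id - id ) / id $]
Step 16: shift +. Stack=[( E +] ptr=7 lookahead=( remaining=[( id ) / id - id ) / id $]
Step 17: shift (. Stack=[( E + (] ptr=8 lookahead=id remaining=[id ) / id - id ) / id $]
Step 18: shift id. Stack=[( E + ( id] ptr=9 lookahead=) remaining=[) / id - id ) / id $]
Step 19: reduce F->id. Stack=[( E + ( F] ptr=9 lookahead=) remaining=[) / id - id ) / id $]
Step 20: reduce T->F. Stack=[( E + ( T] ptr=9 lookahead=) remaining=[) / id - id ) / id $]
Step 21: reduce E->T. Stack=[( E + ( E] ptr=9 lookahead=) remaining=[) / id - id ) / id $]
Step 22: shift ). Stack=[( E + ( E )] ptr=10 lookahead=/ remaining=[/ id - id ) / id $]
Step 23: reduce F->( E ). Stack=[( E + F] ptr=10 lookahead=/ remaining=[/ id - id ) / id $]
Step 24: reduce T->F. Stack=[( E + T] ptr=10 lookahead=/ remaining=[/ id - id ) / id $]
Step 25: shift /. Stack=[( E + T /] ptr=11 lookahead=id remaining=[id - id ) / id $]
Step 26: shift id. Stack=[( E + T / id] ptr=12 lookahead=- remaining=[- id ) / id $]
Step 27: reduce F->id. Stack=[( E + T / F] ptr=12 lookahead=- remaining=[- id ) / id $]
Step 28: reduce T->T / F. Stack=[( E + T] ptr=12 lookahead=- remaining=[- id ) / id $]
Step 29: reduce E->E + T. Stack=[( E] ptr=12 lookahead=- remaining=[- id ) / id $]
Step 30: shift -. Stack=[( E -] ptr=13 lookahead=id remaining=[id ) / id $]
Step 31: shift id. Stack=[( E - id] ptr=14 lookahead=) remaining=[) / id $]
Step 32: reduce F->id. Stack=[( E - F] ptr=14 lookahead=) remaining=[) / id $]
Step 33: reduce T->F. Stack=[( E - T] ptr=14 lookahead=) remaining=[) / id $]
Step 34: reduce E->E - T. Stack=[( E] ptr=14 lookahead=) remaining=[) / id $]
Step 35: shift ). Stack=[( E )] ptr=15 lookahead=/ remaining=[/ id $]
Step 36: reduce F->( E ). Stack=[F] ptr=15 lookahead=/ remaining=[/ id $]
Step 37: reduce T->F. Stack=[T] ptr=15 lookahead=/ remaining=[/ id $]
Step 38: shift /. Stack=[T /] ptr=16 lookahead=id remaining=[id $]
Step 39: shift id. Stack=[T / id] ptr=17 lookahead=$ remaining=[$]
Step 40: reduce F->id. Stack=[T / F] ptr=17 lookahead=$ remaining=[$]
Step 41: reduce T->T / F. Stack=[T] ptr=17 lookahead=$ remaining=[$]
Step 42: reduce E->T. Stack=[E] ptr=17 lookahead=$ remaining=[$]
Step 43: accept. Stack=[E] ptr=17 lookahead=$ remaining=[$]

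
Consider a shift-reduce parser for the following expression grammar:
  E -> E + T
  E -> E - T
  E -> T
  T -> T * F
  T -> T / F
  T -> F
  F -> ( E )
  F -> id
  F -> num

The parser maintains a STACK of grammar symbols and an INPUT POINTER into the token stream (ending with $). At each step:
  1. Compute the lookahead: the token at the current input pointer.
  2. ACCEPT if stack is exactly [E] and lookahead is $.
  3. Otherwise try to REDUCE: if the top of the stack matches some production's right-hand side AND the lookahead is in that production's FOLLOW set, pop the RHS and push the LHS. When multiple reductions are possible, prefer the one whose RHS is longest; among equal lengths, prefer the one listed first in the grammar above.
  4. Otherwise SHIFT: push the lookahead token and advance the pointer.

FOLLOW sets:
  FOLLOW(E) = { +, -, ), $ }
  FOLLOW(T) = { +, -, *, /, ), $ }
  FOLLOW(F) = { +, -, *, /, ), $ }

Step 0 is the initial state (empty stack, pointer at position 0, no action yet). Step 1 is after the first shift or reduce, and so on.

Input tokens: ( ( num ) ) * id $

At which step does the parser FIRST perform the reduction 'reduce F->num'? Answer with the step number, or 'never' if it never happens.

Answer: 4

Derivation:
Step 1: shift (. Stack=[(] ptr=1 lookahead=( remaining=[( num ) ) * id $]
Step 2: shift (. Stack=[( (] ptr=2 lookahead=num remaining=[num ) ) * id $]
Step 3: shift num. Stack=[( ( num] ptr=3 lookahead=) remaining=[) ) * id $]
Step 4: reduce F->num. Stack=[( ( F] ptr=3 lookahead=) remaining=[) ) * id $]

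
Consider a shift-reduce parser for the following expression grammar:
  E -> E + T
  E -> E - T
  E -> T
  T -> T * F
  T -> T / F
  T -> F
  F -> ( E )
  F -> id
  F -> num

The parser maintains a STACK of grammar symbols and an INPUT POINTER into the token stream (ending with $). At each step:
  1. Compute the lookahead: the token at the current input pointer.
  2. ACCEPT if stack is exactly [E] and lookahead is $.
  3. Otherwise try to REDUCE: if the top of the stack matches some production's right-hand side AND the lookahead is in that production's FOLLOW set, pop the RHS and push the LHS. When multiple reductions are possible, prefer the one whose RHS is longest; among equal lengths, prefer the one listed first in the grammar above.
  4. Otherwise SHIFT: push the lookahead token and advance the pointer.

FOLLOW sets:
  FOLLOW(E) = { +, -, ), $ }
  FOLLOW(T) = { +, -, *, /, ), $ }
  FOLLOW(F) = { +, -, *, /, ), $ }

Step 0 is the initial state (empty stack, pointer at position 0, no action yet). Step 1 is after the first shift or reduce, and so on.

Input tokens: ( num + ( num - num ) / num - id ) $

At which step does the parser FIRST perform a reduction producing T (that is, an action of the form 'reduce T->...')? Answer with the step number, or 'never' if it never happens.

Answer: 4

Derivation:
Step 1: shift (. Stack=[(] ptr=1 lookahead=num remaining=[num + ( num - num ) / num - id ) $]
Step 2: shift num. Stack=[( num] ptr=2 lookahead=+ remaining=[+ ( num - num ) / num - id ) $]
Step 3: reduce F->num. Stack=[( F] ptr=2 lookahead=+ remaining=[+ ( num - num ) / num - id ) $]
Step 4: reduce T->F. Stack=[( T] ptr=2 lookahead=+ remaining=[+ ( num - num ) / num - id ) $]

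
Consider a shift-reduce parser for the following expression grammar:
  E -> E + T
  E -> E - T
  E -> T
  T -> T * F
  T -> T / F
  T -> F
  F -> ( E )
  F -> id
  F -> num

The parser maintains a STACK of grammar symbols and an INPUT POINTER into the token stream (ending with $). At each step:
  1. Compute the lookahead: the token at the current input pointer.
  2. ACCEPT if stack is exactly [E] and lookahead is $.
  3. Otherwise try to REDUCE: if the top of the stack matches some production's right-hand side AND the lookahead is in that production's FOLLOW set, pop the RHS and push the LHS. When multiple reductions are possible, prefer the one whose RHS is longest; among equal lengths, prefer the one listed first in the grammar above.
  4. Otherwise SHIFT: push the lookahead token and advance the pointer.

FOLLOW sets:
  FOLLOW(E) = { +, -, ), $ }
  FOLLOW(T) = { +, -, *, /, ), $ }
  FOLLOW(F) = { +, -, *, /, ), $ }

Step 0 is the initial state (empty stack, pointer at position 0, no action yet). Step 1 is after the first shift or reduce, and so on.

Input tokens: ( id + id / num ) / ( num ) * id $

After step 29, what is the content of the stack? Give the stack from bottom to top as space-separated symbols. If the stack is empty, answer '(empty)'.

Answer: T * F

Derivation:
Step 1: shift (. Stack=[(] ptr=1 lookahead=id remaining=[id + id / num ) / ( num ) * id $]
Step 2: shift id. Stack=[( id] ptr=2 lookahead=+ remaining=[+ id / num ) / ( num ) * id $]
Step 3: reduce F->id. Stack=[( F] ptr=2 lookahead=+ remaining=[+ id / num ) / ( num ) * id $]
Step 4: reduce T->F. Stack=[( T] ptr=2 lookahead=+ remaining=[+ id / num ) / ( num ) * id $]
Step 5: reduce E->T. Stack=[( E] ptr=2 lookahead=+ remaining=[+ id / num ) / ( num ) * id $]
Step 6: shift +. Stack=[( E +] ptr=3 lookahead=id remaining=[id / num ) / ( num ) * id $]
Step 7: shift id. Stack=[( E + id] ptr=4 lookahead=/ remaining=[/ num ) / ( num ) * id $]
Step 8: reduce F->id. Stack=[( E + F] ptr=4 lookahead=/ remaining=[/ num ) / ( num ) * id $]
Step 9: reduce T->F. Stack=[( E + T] ptr=4 lookahead=/ remaining=[/ num ) / ( num ) * id $]
Step 10: shift /. Stack=[( E + T /] ptr=5 lookahead=num remaining=[num ) / ( num ) * id $]
Step 11: shift num. Stack=[( E + T / num] ptr=6 lookahead=) remaining=[) / ( num ) * id $]
Step 12: reduce F->num. Stack=[( E + T / F] ptr=6 lookahead=) remaining=[) / ( num ) * id $]
Step 13: reduce T->T / F. Stack=[( E + T] ptr=6 lookahead=) remaining=[) / ( num ) * id $]
Step 14: reduce E->E + T. Stack=[( E] ptr=6 lookahead=) remaining=[) / ( num ) * id $]
Step 15: shift ). Stack=[( E )] ptr=7 lookahead=/ remaining=[/ ( num ) * id $]
Step 16: reduce F->( E ). Stack=[F] ptr=7 lookahead=/ remaining=[/ ( num ) * id $]
Step 17: reduce T->F. Stack=[T] ptr=7 lookahead=/ remaining=[/ ( num ) * id $]
Step 18: shift /. Stack=[T /] ptr=8 lookahead=( remaining=[( num ) * id $]
Step 19: shift (. Stack=[T / (] ptr=9 lookahead=num remaining=[num ) * id $]
Step 20: shift num. Stack=[T / ( num] ptr=10 lookahead=) remaining=[) * id $]
Step 21: reduce F->num. Stack=[T / ( F] ptr=10 lookahead=) remaining=[) * id $]
Step 22: reduce T->F. Stack=[T / ( T] ptr=10 lookahead=) remaining=[) * id $]
Step 23: reduce E->T. Stack=[T / ( E] ptr=10 lookahead=) remaining=[) * id $]
Step 24: shift ). Stack=[T / ( E )] ptr=11 lookahead=* remaining=[* id $]
Step 25: reduce F->( E ). Stack=[T / F] ptr=11 lookahead=* remaining=[* id $]
Step 26: reduce T->T / F. Stack=[T] ptr=11 lookahead=* remaining=[* id $]
Step 27: shift *. Stack=[T *] ptr=12 lookahead=id remaining=[id $]
Step 28: shift id. Stack=[T * id] ptr=13 lookahead=$ remaining=[$]
Step 29: reduce F->id. Stack=[T * F] ptr=13 lookahead=$ remaining=[$]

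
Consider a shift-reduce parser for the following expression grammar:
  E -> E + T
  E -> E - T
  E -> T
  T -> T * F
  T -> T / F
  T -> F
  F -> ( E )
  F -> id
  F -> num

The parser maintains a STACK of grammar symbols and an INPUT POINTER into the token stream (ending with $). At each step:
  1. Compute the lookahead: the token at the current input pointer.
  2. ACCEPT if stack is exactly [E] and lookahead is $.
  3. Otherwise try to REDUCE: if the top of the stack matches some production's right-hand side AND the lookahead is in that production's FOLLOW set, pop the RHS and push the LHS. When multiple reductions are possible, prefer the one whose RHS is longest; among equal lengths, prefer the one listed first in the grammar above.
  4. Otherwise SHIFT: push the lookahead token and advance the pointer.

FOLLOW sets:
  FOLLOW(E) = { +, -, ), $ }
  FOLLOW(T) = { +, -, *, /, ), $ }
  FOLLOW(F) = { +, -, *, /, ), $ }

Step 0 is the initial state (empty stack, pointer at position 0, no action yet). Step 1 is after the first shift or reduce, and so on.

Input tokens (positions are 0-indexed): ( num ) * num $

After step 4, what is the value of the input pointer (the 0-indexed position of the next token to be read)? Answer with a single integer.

Step 1: shift (. Stack=[(] ptr=1 lookahead=num remaining=[num ) * num $]
Step 2: shift num. Stack=[( num] ptr=2 lookahead=) remaining=[) * num $]
Step 3: reduce F->num. Stack=[( F] ptr=2 lookahead=) remaining=[) * num $]
Step 4: reduce T->F. Stack=[( T] ptr=2 lookahead=) remaining=[) * num $]

Answer: 2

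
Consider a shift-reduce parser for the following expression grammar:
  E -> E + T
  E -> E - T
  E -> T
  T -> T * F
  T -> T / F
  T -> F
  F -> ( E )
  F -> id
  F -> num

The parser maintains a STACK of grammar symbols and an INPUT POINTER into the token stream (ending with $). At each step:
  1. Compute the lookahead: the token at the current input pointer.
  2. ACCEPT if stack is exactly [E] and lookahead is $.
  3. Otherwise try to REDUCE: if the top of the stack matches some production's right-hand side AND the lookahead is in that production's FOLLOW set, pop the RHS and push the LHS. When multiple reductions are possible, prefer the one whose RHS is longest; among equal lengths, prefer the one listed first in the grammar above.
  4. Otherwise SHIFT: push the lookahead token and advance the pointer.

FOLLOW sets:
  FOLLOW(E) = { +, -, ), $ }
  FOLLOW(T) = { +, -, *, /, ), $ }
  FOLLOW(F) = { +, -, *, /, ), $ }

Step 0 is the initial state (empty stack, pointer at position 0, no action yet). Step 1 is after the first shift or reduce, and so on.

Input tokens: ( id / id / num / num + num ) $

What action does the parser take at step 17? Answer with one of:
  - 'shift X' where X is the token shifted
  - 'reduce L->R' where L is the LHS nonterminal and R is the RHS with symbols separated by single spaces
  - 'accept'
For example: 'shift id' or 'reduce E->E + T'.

Step 1: shift (. Stack=[(] ptr=1 lookahead=id remaining=[id / id / num / num + num ) $]
Step 2: shift id. Stack=[( id] ptr=2 lookahead=/ remaining=[/ id / num / num + num ) $]
Step 3: reduce F->id. Stack=[( F] ptr=2 lookahead=/ remaining=[/ id / num / num + num ) $]
Step 4: reduce T->F. Stack=[( T] ptr=2 lookahead=/ remaining=[/ id / num / num + num ) $]
Step 5: shift /. Stack=[( T /] ptr=3 lookahead=id remaining=[id / num / num + num ) $]
Step 6: shift id. Stack=[( T / id] ptr=4 lookahead=/ remaining=[/ num / num + num ) $]
Step 7: reduce F->id. Stack=[( T / F] ptr=4 lookahead=/ remaining=[/ num / num + num ) $]
Step 8: reduce T->T / F. Stack=[( T] ptr=4 lookahead=/ remaining=[/ num / num + num ) $]
Step 9: shift /. Stack=[( T /] ptr=5 lookahead=num remaining=[num / num + num ) $]
Step 10: shift num. Stack=[( T / num] ptr=6 lookahead=/ remaining=[/ num + num ) $]
Step 11: reduce F->num. Stack=[( T / F] ptr=6 lookahead=/ remaining=[/ num + num ) $]
Step 12: reduce T->T / F. Stack=[( T] ptr=6 lookahead=/ remaining=[/ num + num ) $]
Step 13: shift /. Stack=[( T /] ptr=7 lookahead=num remaining=[num + num ) $]
Step 14: shift num. Stack=[( T / num] ptr=8 lookahead=+ remaining=[+ num ) $]
Step 15: reduce F->num. Stack=[( T / F] ptr=8 lookahead=+ remaining=[+ num ) $]
Step 16: reduce T->T / F. Stack=[( T] ptr=8 lookahead=+ remaining=[+ num ) $]
Step 17: reduce E->T. Stack=[( E] ptr=8 lookahead=+ remaining=[+ num ) $]

Answer: reduce E->T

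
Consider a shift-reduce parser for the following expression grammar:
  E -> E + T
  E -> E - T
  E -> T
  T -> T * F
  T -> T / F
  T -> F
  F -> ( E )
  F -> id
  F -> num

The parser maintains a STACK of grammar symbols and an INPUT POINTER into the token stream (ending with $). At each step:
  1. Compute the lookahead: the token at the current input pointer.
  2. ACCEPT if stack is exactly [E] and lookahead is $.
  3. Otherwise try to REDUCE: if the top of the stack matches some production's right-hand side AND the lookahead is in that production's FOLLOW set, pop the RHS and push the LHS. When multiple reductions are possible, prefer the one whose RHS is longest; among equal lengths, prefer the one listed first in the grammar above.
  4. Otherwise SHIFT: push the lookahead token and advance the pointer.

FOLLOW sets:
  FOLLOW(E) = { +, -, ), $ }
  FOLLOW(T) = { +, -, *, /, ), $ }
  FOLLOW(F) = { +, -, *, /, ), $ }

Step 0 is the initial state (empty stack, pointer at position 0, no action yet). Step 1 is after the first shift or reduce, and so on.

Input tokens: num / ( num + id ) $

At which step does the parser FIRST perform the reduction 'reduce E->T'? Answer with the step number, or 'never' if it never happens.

Step 1: shift num. Stack=[num] ptr=1 lookahead=/ remaining=[/ ( num + id ) $]
Step 2: reduce F->num. Stack=[F] ptr=1 lookahead=/ remaining=[/ ( num + id ) $]
Step 3: reduce T->F. Stack=[T] ptr=1 lookahead=/ remaining=[/ ( num + id ) $]
Step 4: shift /. Stack=[T /] ptr=2 lookahead=( remaining=[( num + id ) $]
Step 5: shift (. Stack=[T / (] ptr=3 lookahead=num remaining=[num + id ) $]
Step 6: shift num. Stack=[T / ( num] ptr=4 lookahead=+ remaining=[+ id ) $]
Step 7: reduce F->num. Stack=[T / ( F] ptr=4 lookahead=+ remaining=[+ id ) $]
Step 8: reduce T->F. Stack=[T / ( T] ptr=4 lookahead=+ remaining=[+ id ) $]
Step 9: reduce E->T. Stack=[T / ( E] ptr=4 lookahead=+ remaining=[+ id ) $]

Answer: 9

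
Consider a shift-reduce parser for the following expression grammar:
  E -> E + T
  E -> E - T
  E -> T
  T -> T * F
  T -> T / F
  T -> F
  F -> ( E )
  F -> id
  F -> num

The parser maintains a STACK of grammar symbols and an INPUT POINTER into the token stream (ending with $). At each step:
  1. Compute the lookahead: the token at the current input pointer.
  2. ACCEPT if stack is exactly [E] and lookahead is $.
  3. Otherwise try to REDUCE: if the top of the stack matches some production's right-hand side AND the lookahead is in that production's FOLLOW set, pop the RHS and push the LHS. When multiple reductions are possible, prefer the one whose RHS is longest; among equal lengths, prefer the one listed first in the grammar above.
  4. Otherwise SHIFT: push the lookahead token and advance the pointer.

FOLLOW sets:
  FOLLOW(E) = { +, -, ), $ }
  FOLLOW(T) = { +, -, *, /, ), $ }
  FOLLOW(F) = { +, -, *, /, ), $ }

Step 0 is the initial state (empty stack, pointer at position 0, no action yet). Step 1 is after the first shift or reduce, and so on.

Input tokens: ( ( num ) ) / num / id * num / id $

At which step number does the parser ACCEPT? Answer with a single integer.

Answer: 31

Derivation:
Step 1: shift (. Stack=[(] ptr=1 lookahead=( remaining=[( num ) ) / num / id * num / id $]
Step 2: shift (. Stack=[( (] ptr=2 lookahead=num remaining=[num ) ) / num / id * num / id $]
Step 3: shift num. Stack=[( ( num] ptr=3 lookahead=) remaining=[) ) / num / id * num / id $]
Step 4: reduce F->num. Stack=[( ( F] ptr=3 lookahead=) remaining=[) ) / num / id * num / id $]
Step 5: reduce T->F. Stack=[( ( T] ptr=3 lookahead=) remaining=[) ) / num / id * num / id $]
Step 6: reduce E->T. Stack=[( ( E] ptr=3 lookahead=) remaining=[) ) / num / id * num / id $]
Step 7: shift ). Stack=[( ( E )] ptr=4 lookahead=) remaining=[) / num / id * num / id $]
Step 8: reduce F->( E ). Stack=[( F] ptr=4 lookahead=) remaining=[) / num / id * num / id $]
Step 9: reduce T->F. Stack=[( T] ptr=4 lookahead=) remaining=[) / num / id * num / id $]
Step 10: reduce E->T. Stack=[( E] ptr=4 lookahead=) remaining=[) / num / id * num / id $]
Step 11: shift ). Stack=[( E )] ptr=5 lookahead=/ remaining=[/ num / id * num / id $]
Step 12: reduce F->( E ). Stack=[F] ptr=5 lookahead=/ remaining=[/ num / id * num / id $]
Step 13: reduce T->F. Stack=[T] ptr=5 lookahead=/ remaining=[/ num / id * num / id $]
Step 14: shift /. Stack=[T /] ptr=6 lookahead=num remaining=[num / id * num / id $]
Step 15: shift num. Stack=[T / num] ptr=7 lookahead=/ remaining=[/ id * num / id $]
Step 16: reduce F->num. Stack=[T / F] ptr=7 lookahead=/ remaining=[/ id * num / id $]
Step 17: reduce T->T / F. Stack=[T] ptr=7 lookahead=/ remaining=[/ id * num / id $]
Step 18: shift /. Stack=[T /] ptr=8 lookahead=id remaining=[id * num / id $]
Step 19: shift id. Stack=[T / id] ptr=9 lookahead=* remaining=[* num / id $]
Step 20: reduce F->id. Stack=[T / F] ptr=9 lookahead=* remaining=[* num / id $]
Step 21: reduce T->T / F. Stack=[T] ptr=9 lookahead=* remaining=[* num / id $]
Step 22: shift *. Stack=[T *] ptr=10 lookahead=num remaining=[num / id $]
Step 23: shift num. Stack=[T * num] ptr=11 lookahead=/ remaining=[/ id $]
Step 24: reduce F->num. Stack=[T * F] ptr=11 lookahead=/ remaining=[/ id $]
Step 25: reduce T->T * F. Stack=[T] ptr=11 lookahead=/ remaining=[/ id $]
Step 26: shift /. Stack=[T /] ptr=12 lookahead=id remaining=[id $]
Step 27: shift id. Stack=[T / id] ptr=13 lookahead=$ remaining=[$]
Step 28: reduce F->id. Stack=[T / F] ptr=13 lookahead=$ remaining=[$]
Step 29: reduce T->T / F. Stack=[T] ptr=13 lookahead=$ remaining=[$]
Step 30: reduce E->T. Stack=[E] ptr=13 lookahead=$ remaining=[$]
Step 31: accept. Stack=[E] ptr=13 lookahead=$ remaining=[$]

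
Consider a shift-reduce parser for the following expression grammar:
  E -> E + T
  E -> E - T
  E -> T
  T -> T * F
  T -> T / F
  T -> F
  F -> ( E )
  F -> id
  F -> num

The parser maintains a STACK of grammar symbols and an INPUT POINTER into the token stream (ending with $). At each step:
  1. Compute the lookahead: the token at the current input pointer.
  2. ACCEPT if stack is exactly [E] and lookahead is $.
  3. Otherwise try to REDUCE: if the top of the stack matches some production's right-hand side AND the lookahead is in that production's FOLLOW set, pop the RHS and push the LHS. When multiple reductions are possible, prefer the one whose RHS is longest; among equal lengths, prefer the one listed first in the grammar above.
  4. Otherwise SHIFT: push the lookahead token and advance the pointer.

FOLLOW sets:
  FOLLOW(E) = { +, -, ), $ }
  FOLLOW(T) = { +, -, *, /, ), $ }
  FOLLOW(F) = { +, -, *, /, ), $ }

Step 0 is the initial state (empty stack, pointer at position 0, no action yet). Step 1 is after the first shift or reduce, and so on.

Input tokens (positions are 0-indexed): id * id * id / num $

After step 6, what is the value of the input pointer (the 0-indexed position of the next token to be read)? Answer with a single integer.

Answer: 3

Derivation:
Step 1: shift id. Stack=[id] ptr=1 lookahead=* remaining=[* id * id / num $]
Step 2: reduce F->id. Stack=[F] ptr=1 lookahead=* remaining=[* id * id / num $]
Step 3: reduce T->F. Stack=[T] ptr=1 lookahead=* remaining=[* id * id / num $]
Step 4: shift *. Stack=[T *] ptr=2 lookahead=id remaining=[id * id / num $]
Step 5: shift id. Stack=[T * id] ptr=3 lookahead=* remaining=[* id / num $]
Step 6: reduce F->id. Stack=[T * F] ptr=3 lookahead=* remaining=[* id / num $]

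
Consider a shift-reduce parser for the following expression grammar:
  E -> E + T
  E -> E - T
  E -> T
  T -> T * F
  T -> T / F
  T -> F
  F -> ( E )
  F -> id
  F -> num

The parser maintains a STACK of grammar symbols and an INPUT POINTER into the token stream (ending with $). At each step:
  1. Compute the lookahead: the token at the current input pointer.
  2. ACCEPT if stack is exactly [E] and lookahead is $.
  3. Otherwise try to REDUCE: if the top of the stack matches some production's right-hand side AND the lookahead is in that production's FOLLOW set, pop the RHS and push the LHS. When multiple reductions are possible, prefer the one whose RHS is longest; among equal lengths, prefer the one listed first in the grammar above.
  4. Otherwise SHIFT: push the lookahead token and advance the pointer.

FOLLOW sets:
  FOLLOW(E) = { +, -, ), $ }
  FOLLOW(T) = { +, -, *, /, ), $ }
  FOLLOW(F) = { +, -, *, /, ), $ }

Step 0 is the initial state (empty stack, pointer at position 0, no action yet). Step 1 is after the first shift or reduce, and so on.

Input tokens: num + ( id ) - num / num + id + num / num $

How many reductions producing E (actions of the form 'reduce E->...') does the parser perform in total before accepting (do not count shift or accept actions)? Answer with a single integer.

Step 1: shift num. Stack=[num] ptr=1 lookahead=+ remaining=[+ ( id ) - num / num + id + num / num $]
Step 2: reduce F->num. Stack=[F] ptr=1 lookahead=+ remaining=[+ ( id ) - num / num + id + num / num $]
Step 3: reduce T->F. Stack=[T] ptr=1 lookahead=+ remaining=[+ ( id ) - num / num + id + num / num $]
Step 4: reduce E->T. Stack=[E] ptr=1 lookahead=+ remaining=[+ ( id ) - num / num + id + num / num $]
Step 5: shift +. Stack=[E +] ptr=2 lookahead=( remaining=[( id ) - num / num + id + num / num $]
Step 6: shift (. Stack=[E + (] ptr=3 lookahead=id remaining=[id ) - num / num + id + num / num $]
Step 7: shift id. Stack=[E + ( id] ptr=4 lookahead=) remaining=[) - num / num + id + num / num $]
Step 8: reduce F->id. Stack=[E + ( F] ptr=4 lookahead=) remaining=[) - num / num + id + num / num $]
Step 9: reduce T->F. Stack=[E + ( T] ptr=4 lookahead=) remaining=[) - num / num + id + num / num $]
Step 10: reduce E->T. Stack=[E + ( E] ptr=4 lookahead=) remaining=[) - num / num + id + num / num $]
Step 11: shift ). Stack=[E + ( E )] ptr=5 lookahead=- remaining=[- num / num + id + num / num $]
Step 12: reduce F->( E ). Stack=[E + F] ptr=5 lookahead=- remaining=[- num / num + id + num / num $]
Step 13: reduce T->F. Stack=[E + T] ptr=5 lookahead=- remaining=[- num / num + id + num / num $]
Step 14: reduce E->E + T. Stack=[E] ptr=5 lookahead=- remaining=[- num / num + id + num / num $]
Step 15: shift -. Stack=[E -] ptr=6 lookahead=num remaining=[num / num + id + num / num $]
Step 16: shift num. Stack=[E - num] ptr=7 lookahead=/ remaining=[/ num + id + num / num $]
Step 17: reduce F->num. Stack=[E - F] ptr=7 lookahead=/ remaining=[/ num + id + num / num $]
Step 18: reduce T->F. Stack=[E - T] ptr=7 lookahead=/ remaining=[/ num + id + num / num $]
Step 19: shift /. Stack=[E - T /] ptr=8 lookahead=num remaining=[num + id + num / num $]
Step 20: shift num. Stack=[E - T / num] ptr=9 lookahead=+ remaining=[+ id + num / num $]
Step 21: reduce F->num. Stack=[E - T / F] ptr=9 lookahead=+ remaining=[+ id + num / num $]
Step 22: reduce T->T / F. Stack=[E - T] ptr=9 lookahead=+ remaining=[+ id + num / num $]
Step 23: reduce E->E - T. Stack=[E] ptr=9 lookahead=+ remaining=[+ id + num / num $]
Step 24: shift +. Stack=[E +] ptr=10 lookahead=id remaining=[id + num / num $]
Step 25: shift id. Stack=[E + id] ptr=11 lookahead=+ remaining=[+ num / num $]
Step 26: reduce F->id. Stack=[E + F] ptr=11 lookahead=+ remaining=[+ num / num $]
Step 27: reduce T->F. Stack=[E + T] ptr=11 lookahead=+ remaining=[+ num / num $]
Step 28: reduce E->E + T. Stack=[E] ptr=11 lookahead=+ remaining=[+ num / num $]
Step 29: shift +. Stack=[E +] ptr=12 lookahead=num remaining=[num / num $]
Step 30: shift num. Stack=[E + num] ptr=13 lookahead=/ remaining=[/ num $]
Step 31: reduce F->num. Stack=[E + F] ptr=13 lookahead=/ remaining=[/ num $]
Step 32: reduce T->F. Stack=[E + T] ptr=13 lookahead=/ remaining=[/ num $]
Step 33: shift /. Stack=[E + T /] ptr=14 lookahead=num remaining=[num $]
Step 34: shift num. Stack=[E + T / num] ptr=15 lookahead=$ remaining=[$]
Step 35: reduce F->num. Stack=[E + T / F] ptr=15 lookahead=$ remaining=[$]
Step 36: reduce T->T / F. Stack=[E + T] ptr=15 lookahead=$ remaining=[$]
Step 37: reduce E->E + T. Stack=[E] ptr=15 lookahead=$ remaining=[$]
Step 38: accept. Stack=[E] ptr=15 lookahead=$ remaining=[$]

Answer: 6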